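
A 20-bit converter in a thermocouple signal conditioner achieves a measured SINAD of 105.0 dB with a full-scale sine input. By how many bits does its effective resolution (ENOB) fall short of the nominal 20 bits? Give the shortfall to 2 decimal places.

2.85 bits

Effective bits = (105.0 − 1.76)/6.02 = 17.1495.
Shortfall = 20 − 17.1495 = 2.8505 bits.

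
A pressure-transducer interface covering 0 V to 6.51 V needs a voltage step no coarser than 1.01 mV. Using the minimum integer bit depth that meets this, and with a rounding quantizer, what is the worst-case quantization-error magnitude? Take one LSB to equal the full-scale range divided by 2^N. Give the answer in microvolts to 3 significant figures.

V_FS = 6.51 V.
6.51 V / 1.01 mV = 6446. Since 2^12 = 4096 and 2^13 = 8192, N = 13.
LSB = 6.51 V / 2^13 = 0.79468 mV.
|e|_max = LSB/2 = 397 µV.

397 µV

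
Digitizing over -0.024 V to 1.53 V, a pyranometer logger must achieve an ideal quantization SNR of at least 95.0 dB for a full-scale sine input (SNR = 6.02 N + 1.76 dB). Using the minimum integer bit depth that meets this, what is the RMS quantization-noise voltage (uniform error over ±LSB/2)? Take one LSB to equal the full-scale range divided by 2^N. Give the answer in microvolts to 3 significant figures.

6.85 µV

Span: 1.53 V − (-0.024 V) = 1.554 V.
6.02 N + 1.76 ≥ 95.0 gives N ≥ 15.488, so the minimum integer is 16.
Step size = 1.554/65536 V = 23.712 µV.
RMS noise = LSB/√12 = 6.85 µV.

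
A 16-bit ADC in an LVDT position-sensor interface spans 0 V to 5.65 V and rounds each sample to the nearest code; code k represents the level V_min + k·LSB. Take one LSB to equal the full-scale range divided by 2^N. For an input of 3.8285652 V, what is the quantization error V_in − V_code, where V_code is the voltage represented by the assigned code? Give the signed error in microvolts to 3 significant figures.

−30.5 µV

Span = 5.65 V. LSB = 5.65 V / 2^16 ≈ 86.21 µV.
(3.8285652 − (0)) / LSB = 3.8285652 × 65536/5.65 = 44408.6458. Nearest integer: k = 44409.
V_code = 0 + (44409/65536) × 5.65 = 3.8285957336 V.
e = 3.8285652 − (3.8285957336) = −30.5 µV.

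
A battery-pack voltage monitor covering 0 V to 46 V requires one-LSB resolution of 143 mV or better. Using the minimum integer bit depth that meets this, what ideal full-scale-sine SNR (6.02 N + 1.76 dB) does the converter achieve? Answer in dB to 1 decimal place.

V_FS = 46 V.
46 V / 143 mV = 321.7. Since 2^8 = 256 and 2^9 = 512, N = 9.
6.02(9) + 1.76 = 55.94 dB.

55.9 dB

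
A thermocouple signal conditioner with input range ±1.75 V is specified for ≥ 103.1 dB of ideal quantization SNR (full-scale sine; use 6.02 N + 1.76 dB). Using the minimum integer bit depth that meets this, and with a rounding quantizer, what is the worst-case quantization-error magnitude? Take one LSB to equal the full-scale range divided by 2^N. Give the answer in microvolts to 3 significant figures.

13.4 µV

Full-scale range = 1.75 V − (-1.75 V) = 3.5 V.
N ≥ (103.1 − 1.76)/6.02 = 16.834 → N_min = 17.
Step size = 3.5/131072 V = 26.703 µV.
Max error for round-to-nearest is LSB/2 = 13.4 µV.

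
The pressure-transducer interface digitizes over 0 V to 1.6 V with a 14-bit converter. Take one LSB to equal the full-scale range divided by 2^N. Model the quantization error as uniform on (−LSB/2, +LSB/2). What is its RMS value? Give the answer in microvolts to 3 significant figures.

Full-scale range = 1.6 V.
Step size = 1.6/16384 V = 97.656 µV.
For a uniform distribution on [−LSB/2, +LSB/2], V_rms = LSB/√12 = 97.656 µV/3.4641 = 28.2 µV.

28.2 µV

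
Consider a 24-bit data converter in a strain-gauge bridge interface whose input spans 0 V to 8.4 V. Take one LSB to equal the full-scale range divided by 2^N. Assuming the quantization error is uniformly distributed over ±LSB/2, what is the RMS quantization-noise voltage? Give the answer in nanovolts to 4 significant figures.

V_FS = 8.4 V.
LSB = 8.4 V ÷ 2^24 = 8.4/16777216 V = 0.500679 µV.
V_rms = LSB/√12 = 0.500679 µV / √12 = 144.5 nV.

144.5 nV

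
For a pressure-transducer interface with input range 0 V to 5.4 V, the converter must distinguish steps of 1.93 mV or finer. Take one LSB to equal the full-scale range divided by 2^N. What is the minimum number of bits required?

12 bits

V_FS = 5.4 V.
Levels needed ≥ 5.4/1.93 mV = 2798. 2^12 = 4096 suffices, so N_min = 12.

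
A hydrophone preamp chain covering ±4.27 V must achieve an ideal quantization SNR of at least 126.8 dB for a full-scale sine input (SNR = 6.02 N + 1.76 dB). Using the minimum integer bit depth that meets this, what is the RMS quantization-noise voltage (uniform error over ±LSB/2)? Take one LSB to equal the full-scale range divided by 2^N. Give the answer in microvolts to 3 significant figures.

Span: 4.27 V − (-4.27 V) = 8.54 V.
Required N = ⌈(126.8 − 1.76)/6.02⌉ = ⌈20.771⌉ = 21.
LSB = 8.54 V ÷ 2^21 = 8.54/2097152 V = 4.0722 µV.
σ_q = LSB/√12 = 4.0722 µV/3.4641 = 1.18 µV.

1.18 µV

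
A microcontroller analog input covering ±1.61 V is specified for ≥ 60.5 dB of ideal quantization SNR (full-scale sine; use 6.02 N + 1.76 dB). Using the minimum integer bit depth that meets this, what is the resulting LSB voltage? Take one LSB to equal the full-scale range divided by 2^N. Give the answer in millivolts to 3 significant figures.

The full-scale span is 1.61 − (-1.61) = 3.22 V.
N ≥ (60.5 − 1.76)/6.02 = 9.757 → N_min = 10.
Step size = 3.22/1024 V = 3.14 mV.

3.14 mV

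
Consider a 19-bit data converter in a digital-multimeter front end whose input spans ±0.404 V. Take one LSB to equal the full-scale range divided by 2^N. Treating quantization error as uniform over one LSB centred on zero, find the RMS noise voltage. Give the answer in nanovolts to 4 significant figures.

Full-scale range = 0.404 V − (-0.404 V) = 0.808 V.
LSB = 0.808 V / 2^19 = 1.54114 µV.
RMS of a uniform error over width LSB is LSB/√12 = 444.9 nV.

444.9 nV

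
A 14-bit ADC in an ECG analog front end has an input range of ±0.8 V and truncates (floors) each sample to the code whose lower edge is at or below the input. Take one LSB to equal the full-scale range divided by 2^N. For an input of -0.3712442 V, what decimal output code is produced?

Range = 0.8 − (-0.8) = 1.6 V. LSB = 1.6 V / 2^14 ≈ 97.66 µV.
code = ⌊(V_in − V_min)/LSB⌋ = ⌊(V_in − V_min) × 2^14 / range⌋
     = ⌊(-0.3712442 − (-0.8)) × 16384 / 1.6⌋ = ⌊0.4287558 × 16384/1.6⌋
     = ⌊4390.459⌋ = 4390.

4390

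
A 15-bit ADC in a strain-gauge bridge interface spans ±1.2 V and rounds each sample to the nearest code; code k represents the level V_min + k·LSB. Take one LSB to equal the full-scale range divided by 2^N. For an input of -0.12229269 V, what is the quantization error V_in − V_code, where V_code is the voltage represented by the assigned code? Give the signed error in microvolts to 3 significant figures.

Full-scale range = 1.2 V − (-1.2 V) = 2.4 V. LSB = 2.4 V / 2^15 ≈ 73.24 µV.
(-0.12229269 − (-1.2)) / LSB = 1.07770731 × 32768/2.4 = 14714.2971. Nearest integer: k = 14714.
Reconstructed level: -1.2 + 14714 × 2.4/32768 V = -0.12231445313 V.
Error = V_in − V_code = -0.12229269 − (-0.12231445313) = +21.8 µV.

+21.8 µV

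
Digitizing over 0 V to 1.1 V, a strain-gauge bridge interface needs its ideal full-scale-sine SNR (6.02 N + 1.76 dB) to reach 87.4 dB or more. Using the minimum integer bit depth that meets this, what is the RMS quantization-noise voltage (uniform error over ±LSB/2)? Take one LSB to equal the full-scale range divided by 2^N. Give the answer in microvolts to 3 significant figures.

V_FS = 1.1 V.
Solving 6.02 N ≥ 87.4 − 1.76: N ≥ 14.226. Round up → N = 15.
LSB = 1.1 V / 2^15 = 33.569 µV.
V_rms = LSB/√12 = 9.69 µV.

9.69 µV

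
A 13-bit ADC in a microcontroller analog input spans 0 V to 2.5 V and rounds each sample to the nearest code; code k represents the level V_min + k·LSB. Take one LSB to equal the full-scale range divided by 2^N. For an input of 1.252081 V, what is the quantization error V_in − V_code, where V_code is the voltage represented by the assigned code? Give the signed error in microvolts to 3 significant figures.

−55.2 µV

Range is 2.5 V. LSB = 2.5 V / 2^13 ≈ 305.2 µV.
Position in LSBs: (1.252081 − (0)) × 8192/2.5 = 4102.8190; rounding gives k = 4103.
V_code = 0 + (4103/8192) × 2.5 = 1.252136230 V.
Error = V_in − V_code = 1.252081 − (1.252136230) = −55.2 µV.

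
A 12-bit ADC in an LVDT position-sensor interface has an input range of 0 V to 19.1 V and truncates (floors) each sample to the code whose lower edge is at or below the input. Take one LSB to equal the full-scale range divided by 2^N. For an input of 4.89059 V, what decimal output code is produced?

Range is 19.1 V. LSB = 19.1 V / 2^12 ≈ 4.663 mV.
V_in − V_min = 4.89059 − (0) = 4.89059 V.
Divide by LSB: 4.89059 × 4096/19.1 = 1048.7883.
Truncating gives code 1048.

1048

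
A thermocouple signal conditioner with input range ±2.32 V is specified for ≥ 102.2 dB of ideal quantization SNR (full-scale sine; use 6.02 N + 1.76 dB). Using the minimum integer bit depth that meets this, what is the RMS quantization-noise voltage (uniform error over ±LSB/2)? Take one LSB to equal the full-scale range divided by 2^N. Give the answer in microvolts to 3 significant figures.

Full-scale range = 2.32 V − (-2.32 V) = 4.64 V.
Solving 6.02 N ≥ 102.2 − 1.76: N ≥ 16.684. Round up → N = 17.
LSB = 4.64 V / 2^17 = 35.400 µV.
σ_q = LSB/√12 = 35.400 µV/3.4641 = 10.2 µV.

10.2 µV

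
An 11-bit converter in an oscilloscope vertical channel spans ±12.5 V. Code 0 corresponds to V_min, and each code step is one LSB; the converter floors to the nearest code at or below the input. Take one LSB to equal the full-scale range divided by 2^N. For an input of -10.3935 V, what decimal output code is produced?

The full-scale span is 12.5 − (-12.5) = 25 V. LSB = 25 V / 2^11 ≈ 12.21 mV.
V_in − V_min = -10.3935 − (-12.5) = 2.1065 V.
Divide by LSB: 2.1065 × 2048/25 = 172.5645.
Truncating gives code 172.

172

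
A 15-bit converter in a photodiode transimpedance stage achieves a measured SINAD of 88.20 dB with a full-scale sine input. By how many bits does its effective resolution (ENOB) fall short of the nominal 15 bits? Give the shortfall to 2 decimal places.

0.64 bits

Effective bits = (88.20 − 1.76)/6.02 = 14.3588.
15 − 14.3588 = 0.64 bits below nominal.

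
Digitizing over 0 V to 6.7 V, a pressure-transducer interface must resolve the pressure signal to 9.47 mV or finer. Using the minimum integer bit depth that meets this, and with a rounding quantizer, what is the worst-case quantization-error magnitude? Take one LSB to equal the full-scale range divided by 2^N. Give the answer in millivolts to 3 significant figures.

Full-scale range = 6.7 V.
6.7 V / 9.47 mV = 707.5. Since 2^9 = 512 and 2^10 = 1024, N = 10.
Step size = 6.7/1024 V = 6.5430 mV.
Half an LSB is 3.27 mV.

3.27 mV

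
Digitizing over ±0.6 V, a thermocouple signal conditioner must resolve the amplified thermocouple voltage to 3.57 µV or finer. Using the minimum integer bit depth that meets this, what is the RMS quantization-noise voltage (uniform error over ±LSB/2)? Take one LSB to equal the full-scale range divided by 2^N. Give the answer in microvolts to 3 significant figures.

0.661 µV

Range = 0.6 − (-0.6) = 1.2 V.
1.2 V / 3.57 µV = 336100. Since 2^18 = 262144 and 2^19 = 524288, N = 19.
One LSB is 1.2 V / 524288 = 2.2888 µV.
σ_q = LSB/√12 = 2.2888 µV/3.4641 = 0.661 µV.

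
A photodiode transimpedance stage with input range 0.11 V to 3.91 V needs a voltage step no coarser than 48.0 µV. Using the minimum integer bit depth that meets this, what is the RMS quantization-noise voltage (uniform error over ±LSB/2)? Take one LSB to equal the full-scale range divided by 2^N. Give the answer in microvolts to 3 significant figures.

Full-scale range = 3.91 V − (0.11 V) = 3.8 V.
Required number of levels: 3.8/48.0 µV = 79167; smallest N with 2^N ≥ that is 17.
LSB = 3.8 V ÷ 2^17 = 3.8/131072 V = 28.992 µV.
σ_q = LSB/√12 = 28.992 µV/3.4641 = 8.37 µV.

8.37 µV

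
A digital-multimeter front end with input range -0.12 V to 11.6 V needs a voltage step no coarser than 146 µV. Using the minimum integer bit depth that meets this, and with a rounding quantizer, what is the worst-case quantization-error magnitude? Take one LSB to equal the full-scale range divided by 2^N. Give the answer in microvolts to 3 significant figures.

Full-scale range = 11.6 V − (-0.12 V) = 11.72 V.
11.72 V / 146 µV = 80270. Since 2^16 = 65536 and 2^17 = 131072, N = 17.
LSB = 11.72 V / 2^17 = 89.417 µV.
Max error for round-to-nearest is LSB/2 = 44.7 µV.

44.7 µV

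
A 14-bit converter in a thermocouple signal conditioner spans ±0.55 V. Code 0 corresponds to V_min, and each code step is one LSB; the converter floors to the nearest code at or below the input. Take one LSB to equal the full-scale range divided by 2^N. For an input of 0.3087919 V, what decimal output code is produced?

12791

Range = 0.55 − (-0.55) = 1.1 V. LSB = 1.1 V / 2^14 ≈ 67.14 µV.
code = ⌊(V_in − V_min)/LSB⌋ = ⌊(V_in − V_min) × 2^14 / range⌋
     = ⌊(0.3087919 − (-0.55)) × 16384 / 1.1⌋ = ⌊0.8587919 × 16384/1.1⌋
     = ⌊12791.315⌋ = 12791.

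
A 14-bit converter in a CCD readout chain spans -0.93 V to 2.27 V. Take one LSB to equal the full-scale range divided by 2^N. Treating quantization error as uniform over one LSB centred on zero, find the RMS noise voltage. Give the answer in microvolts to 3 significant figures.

Span: 2.27 V − (-0.93 V) = 3.2 V.
One LSB is 3.2 V / 16384 = 195.31 µV.
V_rms = LSB/√12 = 195.31 µV / √12 = 56.4 µV.

56.4 µV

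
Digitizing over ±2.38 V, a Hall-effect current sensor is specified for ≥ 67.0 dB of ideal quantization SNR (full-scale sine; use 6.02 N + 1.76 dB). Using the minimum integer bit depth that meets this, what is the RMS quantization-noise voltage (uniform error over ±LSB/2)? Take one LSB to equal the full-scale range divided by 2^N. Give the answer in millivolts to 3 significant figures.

0.671 mV

The full-scale span is 2.38 − (-2.38) = 4.76 V.
Solving 6.02 N ≥ 67.0 − 1.76: N ≥ 10.837. Round up → N = 11.
One LSB is 4.76 V / 2048 = 2.3242 mV.
V_rms = LSB/√12 = 0.671 mV.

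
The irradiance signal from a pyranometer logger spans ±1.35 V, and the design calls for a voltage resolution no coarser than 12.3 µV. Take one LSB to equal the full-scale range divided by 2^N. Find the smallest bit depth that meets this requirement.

Span: 1.35 V − (-1.35 V) = 2.7 V.
Need 2^N ≥ 2.7 V / 12.3 µV = 219500 → N_min = 18.

18 bits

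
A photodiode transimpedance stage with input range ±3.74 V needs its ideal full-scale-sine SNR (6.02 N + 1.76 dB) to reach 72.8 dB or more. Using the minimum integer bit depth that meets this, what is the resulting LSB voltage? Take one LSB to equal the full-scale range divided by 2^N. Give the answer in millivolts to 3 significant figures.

1.83 mV

Full-scale range = 3.74 V − (-3.74 V) = 7.48 V.
6.02 N + 1.76 ≥ 72.8 gives N ≥ 11.801, so the minimum integer is 12.
LSB = 7.48 V / 2^12 = 1.83 mV.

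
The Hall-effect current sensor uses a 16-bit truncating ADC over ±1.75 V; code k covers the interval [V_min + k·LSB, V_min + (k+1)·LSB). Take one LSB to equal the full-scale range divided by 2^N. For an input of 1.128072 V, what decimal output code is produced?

53890

Full-scale range = 1.75 V − (-1.75 V) = 3.5 V. LSB = 3.5 V / 2^16 ≈ 53.41 µV.
V_in − V_min = 1.128072 − (-1.75) = 2.878072 V.
Divide by LSB: 2.878072 × 65536/3.5 = 53890.6647.
Truncating gives code 53890.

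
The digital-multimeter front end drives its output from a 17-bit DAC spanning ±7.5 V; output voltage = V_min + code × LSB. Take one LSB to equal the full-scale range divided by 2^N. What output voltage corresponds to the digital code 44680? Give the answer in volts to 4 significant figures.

-2.387 V

The full-scale span is 7.5 − (-7.5) = 15 V. LSB = 15 V / 2^17.
V_out = V_min + code × LSB = -7.5 V + 44680 × 15 V / 131072
      = -7.5 V + 5.11322 V = -2.38678 V.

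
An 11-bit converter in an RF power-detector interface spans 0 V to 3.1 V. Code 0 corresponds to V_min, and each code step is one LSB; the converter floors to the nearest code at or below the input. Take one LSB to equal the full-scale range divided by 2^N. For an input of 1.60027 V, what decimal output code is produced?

1057

V_FS = 3.1 V. LSB = 3.1 V / 2^11 ≈ 1.514 mV.
code = ⌊(V_in − V_min)/LSB⌋ = ⌊(V_in − V_min) × 2^11 / range⌋
     = ⌊(1.60027 − (0)) × 2048 / 3.1⌋ = ⌊1.60027 × 2048/3.1⌋
     = ⌊1057.211⌋ = 1057.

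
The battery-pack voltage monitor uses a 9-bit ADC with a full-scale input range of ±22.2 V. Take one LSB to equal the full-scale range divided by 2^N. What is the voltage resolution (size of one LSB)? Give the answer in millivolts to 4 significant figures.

The full-scale span is 22.2 − (-22.2) = 44.4 V.
Number of codes = 2^9 = 512.
LSB = 44.4 V ÷ 2^9 = 44.4/512 V = 86.72 mV.

86.72 mV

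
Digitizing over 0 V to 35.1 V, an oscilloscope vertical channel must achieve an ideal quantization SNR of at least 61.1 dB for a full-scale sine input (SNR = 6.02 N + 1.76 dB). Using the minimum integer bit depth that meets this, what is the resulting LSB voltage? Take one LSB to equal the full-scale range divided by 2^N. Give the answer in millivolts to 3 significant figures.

34.3 mV

Span = 35.1 V.
Required N = ⌈(61.1 − 1.76)/6.02⌉ = ⌈9.857⌉ = 10.
Step size = 35.1/1024 V = 34.3 mV.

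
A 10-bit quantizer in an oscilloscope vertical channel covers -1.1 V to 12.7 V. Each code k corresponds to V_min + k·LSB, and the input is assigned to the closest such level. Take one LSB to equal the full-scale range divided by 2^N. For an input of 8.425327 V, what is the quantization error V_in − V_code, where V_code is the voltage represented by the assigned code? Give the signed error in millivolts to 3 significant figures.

Span: 12.7 V − (-1.1 V) = 13.8 V. LSB = 13.8 V / 2^10 ≈ 13.48 mV.
(V_in − V_min)/LSB = (8.425327 − (-1.1)) × 1024/13.8 = 706.8069 → nearest code k = 707.
V_code = V_min + k × range/2^10 = -1.1 + 707 × 13.8/1024 = 8.427929688 V.
V_in − V_code = 8.425327 − (8.427929688) = −2.60 mV.

−2.60 mV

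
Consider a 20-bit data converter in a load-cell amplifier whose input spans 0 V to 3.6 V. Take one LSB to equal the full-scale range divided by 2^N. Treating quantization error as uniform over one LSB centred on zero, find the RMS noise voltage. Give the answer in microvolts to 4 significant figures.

0.9911 µV

Range is 3.6 V.
LSB = 3.6 V ÷ 2^20 = 3.6/1048576 V = 3.43323 µV.
For a uniform distribution on [−LSB/2, +LSB/2], V_rms = LSB/√12 = 3.43323 µV/3.4641 = 0.9911 µV.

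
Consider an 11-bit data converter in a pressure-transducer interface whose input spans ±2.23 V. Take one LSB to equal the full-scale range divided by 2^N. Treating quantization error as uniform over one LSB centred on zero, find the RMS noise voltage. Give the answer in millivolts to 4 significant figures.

0.6287 mV

Range = 2.23 − (-2.23) = 4.46 V.
LSB = 4.46 V / 2^11 = 2.17773 mV.
V_rms = LSB/√12 = 2.17773 mV / √12 = 0.6287 mV.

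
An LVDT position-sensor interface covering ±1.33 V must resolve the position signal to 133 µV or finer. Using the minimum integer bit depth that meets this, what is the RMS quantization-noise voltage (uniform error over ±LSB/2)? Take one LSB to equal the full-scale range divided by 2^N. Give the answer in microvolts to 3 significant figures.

Span: 1.33 V − (-1.33 V) = 2.66 V.
2.66 V / 133 µV = 20000. Since 2^14 = 16384 and 2^15 = 32768, N = 15.
One LSB is 2.66 V / 32768 = 81.177 µV.
RMS noise = LSB/√12 = 23.4 µV.

23.4 µV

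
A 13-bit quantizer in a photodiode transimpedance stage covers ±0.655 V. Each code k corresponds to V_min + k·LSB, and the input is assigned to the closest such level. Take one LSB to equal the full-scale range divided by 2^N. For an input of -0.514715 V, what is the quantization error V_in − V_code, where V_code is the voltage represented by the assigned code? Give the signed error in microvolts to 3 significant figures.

+42.1 µV

The full-scale span is 0.655 − (-0.655) = 1.31 V. LSB = 1.31 V / 2^13 ≈ 159.9 µV.
(V_in − V_min)/LSB = (-0.514715 − (-0.655)) × 8192/1.31 = 877.2631 → nearest code k = 877.
V_code = -0.655 + (877/8192) × 1.31 = -0.5147570801 V.
Error = V_in − V_code = -0.514715 − (-0.5147570801) = +42.1 µV.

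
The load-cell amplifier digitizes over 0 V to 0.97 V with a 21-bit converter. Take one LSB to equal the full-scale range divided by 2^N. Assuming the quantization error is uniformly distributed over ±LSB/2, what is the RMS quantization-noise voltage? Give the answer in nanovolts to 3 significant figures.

Span = 0.97 V.
One LSB is 0.97 V / 2097152 = 462.53 nV.
V_rms = LSB/√12 = 462.53 nV / √12 = 134 nV.

134 nV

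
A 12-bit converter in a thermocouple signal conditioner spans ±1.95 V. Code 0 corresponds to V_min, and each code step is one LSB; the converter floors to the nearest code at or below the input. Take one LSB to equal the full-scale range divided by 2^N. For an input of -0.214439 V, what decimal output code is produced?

The full-scale span is 1.95 − (-1.95) = 3.9 V. LSB = 3.9 V / 2^12 ≈ 0.9521 mV.
(V_in − V_min) × 2^12/range = (-0.214439 − (-1.95)) × 4096/3.9 = 1822.784.
Floor → code = 1822.

1822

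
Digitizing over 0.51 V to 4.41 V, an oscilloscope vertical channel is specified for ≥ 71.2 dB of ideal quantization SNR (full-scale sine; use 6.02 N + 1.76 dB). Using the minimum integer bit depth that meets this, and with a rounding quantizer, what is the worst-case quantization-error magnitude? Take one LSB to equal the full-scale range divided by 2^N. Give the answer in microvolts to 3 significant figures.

476 µV

Span: 4.41 V − (0.51 V) = 3.9 V.
6.02 N + 1.76 ≥ 71.2 gives N ≥ 11.535, so the minimum integer is 12.
Step size = 3.9/4096 V = 0.95215 mV.
Half an LSB is 476 µV.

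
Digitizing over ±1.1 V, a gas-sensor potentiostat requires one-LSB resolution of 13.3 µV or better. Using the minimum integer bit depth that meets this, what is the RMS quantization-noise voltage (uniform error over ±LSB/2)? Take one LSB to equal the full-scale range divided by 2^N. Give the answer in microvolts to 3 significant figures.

The full-scale span is 1.1 − (-1.1) = 2.2 V.
Levels needed ≥ 2.2/13.3 µV = 165400. 2^18 = 262144 suffices, so N_min = 18.
LSB = 2.2 V / 2^18 = 8.3923 µV.
RMS noise = LSB/√12 = 2.42 µV.

2.42 µV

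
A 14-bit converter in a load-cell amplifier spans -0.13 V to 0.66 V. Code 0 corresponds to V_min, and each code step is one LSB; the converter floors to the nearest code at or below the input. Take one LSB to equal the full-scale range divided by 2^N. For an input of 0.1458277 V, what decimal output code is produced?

5720

The full-scale span is 0.66 − (-0.13) = 0.79 V. LSB = 0.79 V / 2^14 ≈ 48.22 µV.
V_in − V_min = 0.1458277 − (-0.13) = 0.2758277 V.
Divide by LSB: 0.2758277 × 16384/0.79 = 5720.4570.
Truncating gives code 5720.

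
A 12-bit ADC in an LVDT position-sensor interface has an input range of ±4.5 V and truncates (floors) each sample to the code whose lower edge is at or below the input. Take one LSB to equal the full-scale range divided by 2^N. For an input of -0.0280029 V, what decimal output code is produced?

Span: 4.5 V − (-4.5 V) = 9 V. LSB = 9 V / 2^12 ≈ 2.197 mV.
V_in − V_min = -0.0280029 − (-4.5) = 4.4719971 V.
Divide by LSB: 4.4719971 × 4096/9 = 2035.2556.
Truncating gives code 2035.

2035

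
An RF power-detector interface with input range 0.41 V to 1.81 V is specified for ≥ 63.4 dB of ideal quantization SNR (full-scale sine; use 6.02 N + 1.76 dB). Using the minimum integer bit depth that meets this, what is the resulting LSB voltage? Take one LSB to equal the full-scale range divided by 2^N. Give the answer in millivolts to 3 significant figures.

0.684 mV

Range = 1.81 − (0.41) = 1.4 V.
Solving 6.02 N ≥ 63.4 − 1.76: N ≥ 10.239. Round up → N = 11.
LSB = 1.4 V / 2^11 = 0.684 mV.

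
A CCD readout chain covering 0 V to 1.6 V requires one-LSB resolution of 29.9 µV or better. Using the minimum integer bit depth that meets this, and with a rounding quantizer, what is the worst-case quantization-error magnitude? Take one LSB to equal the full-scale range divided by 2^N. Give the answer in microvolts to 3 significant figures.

V_FS = 1.6 V.
Required number of levels: 1.6/29.9 µV = 53512; smallest N with 2^N ≥ that is 16.
Step size = 1.6/65536 V = 24.414 µV.
|e|_max = LSB/2 = 12.2 µV.

12.2 µV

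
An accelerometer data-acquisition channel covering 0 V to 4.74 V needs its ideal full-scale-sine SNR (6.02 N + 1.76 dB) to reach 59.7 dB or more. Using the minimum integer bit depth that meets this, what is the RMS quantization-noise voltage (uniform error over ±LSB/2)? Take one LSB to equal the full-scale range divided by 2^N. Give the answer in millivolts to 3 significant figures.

1.34 mV

V_FS = 4.74 V.
Solving 6.02 N ≥ 59.7 − 1.76: N ≥ 9.625. Round up → N = 10.
One LSB is 4.74 V / 1024 = 4.6289 mV.
V_rms = LSB/√12 = 1.34 mV.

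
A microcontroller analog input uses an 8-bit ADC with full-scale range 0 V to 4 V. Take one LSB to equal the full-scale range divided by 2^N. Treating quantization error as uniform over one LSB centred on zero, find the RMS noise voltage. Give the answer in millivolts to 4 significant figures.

4.511 mV

Full-scale range = 4 V.
Step size = 4/256 V = 15.6250 mV.
For a uniform distribution on [−LSB/2, +LSB/2], V_rms = LSB/√12 = 15.6250 mV/3.4641 = 4.511 mV.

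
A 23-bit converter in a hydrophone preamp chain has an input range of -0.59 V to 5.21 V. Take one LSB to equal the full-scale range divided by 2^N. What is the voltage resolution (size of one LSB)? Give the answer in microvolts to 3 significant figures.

Full-scale range = 5.21 V − (-0.59 V) = 5.8 V.
2^23 = 8388608 levels.
One LSB is 5.8 V / 8388608 = 0.691 µV.

0.691 µV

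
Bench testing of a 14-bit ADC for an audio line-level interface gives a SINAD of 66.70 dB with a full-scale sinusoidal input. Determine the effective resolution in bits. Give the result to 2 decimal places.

10.79 bits

ENOB = (SINAD − 1.76) / 6.02 = (66.70 − 1.76) / 6.02 = 64.94 / 6.02 = 10.7874.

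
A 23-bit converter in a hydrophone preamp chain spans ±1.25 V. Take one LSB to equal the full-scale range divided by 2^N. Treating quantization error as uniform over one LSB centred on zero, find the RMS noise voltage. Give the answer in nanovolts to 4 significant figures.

Range = 1.25 − (-1.25) = 2.5 V.
Step size = 2.5/8388608 V = 298.023 nV.
V_rms = LSB/√12 = 298.023 nV / √12 = 86.03 nV.

86.03 nV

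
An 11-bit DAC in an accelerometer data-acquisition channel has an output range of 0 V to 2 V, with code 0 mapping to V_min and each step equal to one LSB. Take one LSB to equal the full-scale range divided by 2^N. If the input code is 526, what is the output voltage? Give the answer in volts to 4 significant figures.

Range is 2 V. LSB = 2 V / 2^11.
Output = V_min + (526/2048) × range = 0 + 0.256836 × 2 V
      = 0 V + 0.513672 V = 0.513672 V.

0.5137 V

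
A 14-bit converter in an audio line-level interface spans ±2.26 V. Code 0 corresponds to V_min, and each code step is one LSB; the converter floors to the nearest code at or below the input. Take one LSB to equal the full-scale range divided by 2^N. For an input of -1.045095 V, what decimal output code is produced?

The full-scale span is 2.26 − (-2.26) = 4.52 V. LSB = 4.52 V / 2^14 ≈ 275.9 µV.
V_in − V_min = -1.045095 − (-2.26) = 1.214905 V.
Divide by LSB: 1.214905 × 16384/4.52 = 4403.7618.
Truncating gives code 4403.

4403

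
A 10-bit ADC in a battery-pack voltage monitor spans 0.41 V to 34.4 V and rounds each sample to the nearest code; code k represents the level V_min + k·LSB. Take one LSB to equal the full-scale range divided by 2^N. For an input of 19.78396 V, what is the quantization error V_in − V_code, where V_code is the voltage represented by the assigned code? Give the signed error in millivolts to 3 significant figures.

−11.0 mV

Full-scale range = 34.4 V − (0.41 V) = 33.99 V. LSB = 33.99 V / 2^10 ≈ 33.19 mV.
Position in LSBs: (19.78396 − (0.41)) × 1024/33.99 = 583.6698; rounding gives k = 584.
V_code = 0.41 + (584/1024) × 33.99 = 19.79492188 V.
e = 19.78396 − (19.79492188) = −11.0 mV.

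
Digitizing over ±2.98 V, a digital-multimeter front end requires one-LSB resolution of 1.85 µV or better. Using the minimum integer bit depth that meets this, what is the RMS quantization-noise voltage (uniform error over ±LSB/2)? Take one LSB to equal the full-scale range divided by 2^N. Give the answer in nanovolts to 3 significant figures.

410 nV

Range = 2.98 − (-2.98) = 5.96 V.
Required number of levels: 5.96/1.85 µV = 3.2216e6; smallest N with 2^N ≥ that is 22.
LSB = 5.96 V ÷ 2^22 = 5.96/4194304 V = 1.4210 µV.
V_rms = LSB/√12 = 410 nV.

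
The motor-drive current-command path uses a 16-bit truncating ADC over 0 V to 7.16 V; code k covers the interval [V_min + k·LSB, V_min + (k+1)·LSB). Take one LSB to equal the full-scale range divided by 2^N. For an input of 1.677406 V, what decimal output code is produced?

Full-scale range = 7.16 V. LSB = 7.16 V / 2^16 ≈ 109.3 µV.
code = ⌊(V_in − V_min)/LSB⌋ = ⌊(V_in − V_min) × 2^16 / range⌋
     = ⌊(1.677406 − (0)) × 65536 / 7.16⌋ = ⌊1.677406 × 65536/7.16⌋
     = ⌊15353.419⌋ = 15353.

15353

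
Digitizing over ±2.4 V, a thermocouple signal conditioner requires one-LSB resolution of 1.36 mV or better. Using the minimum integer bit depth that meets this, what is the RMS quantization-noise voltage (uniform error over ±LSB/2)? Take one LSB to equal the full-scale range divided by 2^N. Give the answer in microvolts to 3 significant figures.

338 µV

Range = 2.4 − (-2.4) = 4.8 V.
Need 2^N ≥ 4.8 V / 1.36 mV = 3529 → N_min = 12.
Step size = 4.8/4096 V = 1.1719 mV.
V_rms = LSB/√12 = 338 µV.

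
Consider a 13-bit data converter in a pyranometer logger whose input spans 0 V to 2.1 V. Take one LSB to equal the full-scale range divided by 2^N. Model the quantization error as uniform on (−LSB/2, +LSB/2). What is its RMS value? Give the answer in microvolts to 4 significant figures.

74.00 µV

V_FS = 2.1 V.
One LSB is 2.1 V / 8192 = 256.348 µV.
RMS of a uniform error over width LSB is LSB/√12 = 74.00 µV.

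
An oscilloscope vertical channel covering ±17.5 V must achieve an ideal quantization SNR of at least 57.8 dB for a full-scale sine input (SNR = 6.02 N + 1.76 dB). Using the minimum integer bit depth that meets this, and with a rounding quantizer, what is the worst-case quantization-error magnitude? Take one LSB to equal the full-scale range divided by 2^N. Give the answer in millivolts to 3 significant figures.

Span: 17.5 V − (-17.5 V) = 35 V.
Solving 6.02 N ≥ 57.8 − 1.76: N ≥ 9.309. Round up → N = 10.
LSB = 35 V ÷ 2^10 = 35/1024 V = 34.180 mV.
Half an LSB is 17.1 mV.

17.1 mV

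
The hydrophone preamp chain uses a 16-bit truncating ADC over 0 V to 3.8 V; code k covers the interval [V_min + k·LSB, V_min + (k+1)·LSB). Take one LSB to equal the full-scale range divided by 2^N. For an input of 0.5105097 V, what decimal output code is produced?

8804

Range is 3.8 V. LSB = 3.8 V / 2^16 ≈ 57.98 µV.
code = ⌊(V_in − V_min)/LSB⌋ = ⌊(V_in − V_min) × 2^16 / range⌋
     = ⌊(0.5105097 − (0)) × 65536 / 3.8⌋ = ⌊0.5105097 × 65536/3.8⌋
     = ⌊8804.411⌋ = 8804.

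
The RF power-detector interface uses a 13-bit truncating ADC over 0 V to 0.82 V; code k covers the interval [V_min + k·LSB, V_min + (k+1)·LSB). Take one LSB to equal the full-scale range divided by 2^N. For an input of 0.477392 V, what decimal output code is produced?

Span = 0.82 V. LSB = 0.82 V / 2^13 ≈ 100.1 µV.
(V_in − V_min) × 2^13/range = (0.477392 − (0)) × 8192/0.82 = 4769.263.
Floor → code = 4769.

4769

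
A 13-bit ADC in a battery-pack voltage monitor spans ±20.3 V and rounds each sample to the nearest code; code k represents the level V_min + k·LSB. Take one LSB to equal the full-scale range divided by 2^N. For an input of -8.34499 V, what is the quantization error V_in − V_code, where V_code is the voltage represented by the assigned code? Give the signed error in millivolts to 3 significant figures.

Range = 20.3 − (-20.3) = 40.6 V. LSB = 40.6 V / 2^13 ≈ 4.956 mV.
(-8.34499 − (-20.3)) / LSB = 11.95501 × 8192/40.6 = 2412.2030. Nearest integer: k = 2412.
Reconstructed level: -20.3 + 2412 × 40.6/8192 V = -8.345996094 V.
Error = V_in − V_code = -8.34499 − (-8.345996094) = +1.01 mV.

+1.01 mV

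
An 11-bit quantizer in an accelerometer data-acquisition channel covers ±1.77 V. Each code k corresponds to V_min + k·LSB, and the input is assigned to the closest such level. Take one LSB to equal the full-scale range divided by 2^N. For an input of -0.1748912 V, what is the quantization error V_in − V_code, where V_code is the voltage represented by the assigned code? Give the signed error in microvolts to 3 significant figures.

−311 µV

Span: 1.77 V − (-1.77 V) = 3.54 V. LSB = 3.54 V / 2^11 ≈ 1.729 mV.
(-0.1748912 − (-1.77)) / LSB = 1.5951088 × 2048/3.54 = 922.8200. Nearest integer: k = 923.
V_code = V_min + k × range/2^11 = -1.77 + 923 × 3.54/2048 = -0.1745800781 V.
e = -0.1748912 − (-0.1745800781) = −311 µV.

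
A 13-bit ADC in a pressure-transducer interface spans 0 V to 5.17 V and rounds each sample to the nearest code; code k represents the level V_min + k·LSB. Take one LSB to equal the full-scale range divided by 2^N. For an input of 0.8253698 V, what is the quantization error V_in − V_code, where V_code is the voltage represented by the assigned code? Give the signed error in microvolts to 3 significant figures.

V_FS = 5.17 V. LSB = 5.17 V / 2^13 ≈ 0.6311 mV.
(V_in − V_min)/LSB = (0.8253698 − (0)) × 8192/5.17 = 1307.8200 → nearest code k = 1308.
V_code = 0 + (1308/8192) × 5.17 = 0.8254833984 V.
Error = V_in − V_code = 0.8253698 − (0.8254833984) = −114 µV.

−114 µV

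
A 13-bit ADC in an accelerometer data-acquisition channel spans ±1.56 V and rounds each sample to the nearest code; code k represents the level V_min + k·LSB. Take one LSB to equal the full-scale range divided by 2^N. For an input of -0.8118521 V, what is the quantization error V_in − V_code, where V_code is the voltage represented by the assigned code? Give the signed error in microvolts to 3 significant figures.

+140 µV

Span: 1.56 V − (-1.56 V) = 3.12 V. LSB = 3.12 V / 2^13 ≈ 380.9 µV.
Position in LSBs: (-0.8118521 − (-1.56)) × 8192/3.12 = 1964.3678; rounding gives k = 1964.
V_code = V_min + k × range/2^13 = -1.56 + 1964 × 3.12/8192 = -0.8119921875 V.
e = -0.8118521 − (-0.8119921875) = +140 µV.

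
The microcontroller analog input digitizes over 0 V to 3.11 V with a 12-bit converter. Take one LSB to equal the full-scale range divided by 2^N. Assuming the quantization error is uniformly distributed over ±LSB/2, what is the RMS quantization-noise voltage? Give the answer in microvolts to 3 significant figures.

219 µV

Span = 3.11 V.
LSB = 3.11 V / 2^12 = 0.75928 mV.
RMS of a uniform error over width LSB is LSB/√12 = 219 µV.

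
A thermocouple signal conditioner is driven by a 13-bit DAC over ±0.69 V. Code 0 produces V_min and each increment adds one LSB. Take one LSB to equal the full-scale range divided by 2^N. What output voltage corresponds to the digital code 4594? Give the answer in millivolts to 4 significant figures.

Span: 0.69 V − (-0.69 V) = 1.38 V. LSB = 1.38 V / 2^13.
Output = V_min + (4594/8192) × range = -0.69 + 0.560791 × 1.38 V
      = -0.69 + 0.773892 = 0.0838916 V.

83.89 mV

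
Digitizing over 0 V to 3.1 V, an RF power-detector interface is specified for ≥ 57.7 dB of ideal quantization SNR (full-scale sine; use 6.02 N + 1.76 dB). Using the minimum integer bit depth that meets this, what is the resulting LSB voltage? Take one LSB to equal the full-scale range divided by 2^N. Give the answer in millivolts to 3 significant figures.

Span = 3.1 V.
6.02 N + 1.76 ≥ 57.7 gives N ≥ 9.292, so the minimum integer is 10.
LSB = 3.1 V / 2^10 = 3.03 mV.

3.03 mV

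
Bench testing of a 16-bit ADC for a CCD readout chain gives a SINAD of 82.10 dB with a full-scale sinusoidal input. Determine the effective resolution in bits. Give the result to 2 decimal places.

(82.10 − 1.76) / 6.02 = 80.34/6.02 = 13.3455 effective bits.

13.35 bits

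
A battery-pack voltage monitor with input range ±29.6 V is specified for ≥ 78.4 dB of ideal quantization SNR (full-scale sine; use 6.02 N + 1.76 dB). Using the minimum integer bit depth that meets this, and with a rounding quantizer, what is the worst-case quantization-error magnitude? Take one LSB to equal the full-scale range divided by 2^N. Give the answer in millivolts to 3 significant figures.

3.61 mV

Full-scale range = 29.6 V − (-29.6 V) = 59.2 V.
Solving 6.02 N ≥ 78.4 − 1.76: N ≥ 12.731. Round up → N = 13.
LSB = 59.2 V / 2^13 = 7.2266 mV.
|e|_max = LSB/2 = 3.61 mV.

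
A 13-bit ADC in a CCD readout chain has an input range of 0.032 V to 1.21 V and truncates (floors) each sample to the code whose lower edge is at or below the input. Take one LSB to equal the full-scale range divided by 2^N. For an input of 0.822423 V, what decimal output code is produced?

5496

The full-scale span is 1.21 − (0.032) = 1.178 V. LSB = 1.178 V / 2^13 ≈ 143.8 µV.
V_in − V_min = 0.822423 − (0.032) = 0.790423 V.
Divide by LSB: 0.790423 × 8192/1.178 = 5496.7277.
Truncating gives code 5496.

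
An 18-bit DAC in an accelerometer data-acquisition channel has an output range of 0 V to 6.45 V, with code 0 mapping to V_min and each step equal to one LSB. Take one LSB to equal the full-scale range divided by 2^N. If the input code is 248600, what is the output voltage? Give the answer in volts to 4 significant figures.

6.117 V

Full-scale range = 6.45 V. LSB = 6.45 V / 2^18.
Output = V_min + (248600/262144) × range = 0 + 0.948334 × 6.45 V
      = 0 + 6.11675 = 6.11675 V.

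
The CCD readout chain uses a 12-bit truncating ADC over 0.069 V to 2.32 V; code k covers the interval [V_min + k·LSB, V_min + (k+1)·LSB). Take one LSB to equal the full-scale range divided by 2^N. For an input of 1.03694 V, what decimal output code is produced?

Range = 2.32 − (0.069) = 2.251 V. LSB = 2.251 V / 2^12 ≈ 0.5496 mV.
(V_in − V_min) × 2^12/range = (1.03694 − (0.069)) × 4096/2.251 = 1761.298.
Floor → code = 1761.

1761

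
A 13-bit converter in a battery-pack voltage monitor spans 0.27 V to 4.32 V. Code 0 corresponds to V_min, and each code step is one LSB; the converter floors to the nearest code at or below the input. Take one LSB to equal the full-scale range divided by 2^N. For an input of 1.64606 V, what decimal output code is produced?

Range = 4.32 − (0.27) = 4.05 V. LSB = 4.05 V / 2^13 ≈ 494.4 µV.
V_in − V_min = 1.64606 − (0.27) = 1.37606 V.
Divide by LSB: 1.37606 × 8192/4.05 = 2783.3786.
Truncating gives code 2783.

2783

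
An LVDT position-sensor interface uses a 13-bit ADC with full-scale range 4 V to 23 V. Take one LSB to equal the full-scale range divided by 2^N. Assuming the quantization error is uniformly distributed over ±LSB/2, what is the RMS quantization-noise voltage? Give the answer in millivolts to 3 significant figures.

Range = 23 − (4) = 19 V.
One LSB is 19 V / 8192 = 2.3193 mV.
RMS of a uniform error over width LSB is LSB/√12 = 0.670 mV.

0.670 mV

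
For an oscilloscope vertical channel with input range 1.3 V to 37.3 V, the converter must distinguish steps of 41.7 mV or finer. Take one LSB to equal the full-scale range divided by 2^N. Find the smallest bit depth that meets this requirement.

Full-scale range = 37.3 V − (1.3 V) = 36 V.
Levels needed ≥ 36/41.7 mV = 863.3. 2^10 = 1024 suffices, so N_min = 10.

10 bits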